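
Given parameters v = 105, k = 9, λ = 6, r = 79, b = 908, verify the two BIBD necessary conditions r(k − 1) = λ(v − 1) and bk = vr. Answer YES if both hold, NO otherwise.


Condition (i): r(k − 1) = 79·8 = 632; λ(v − 1) = 6·104 = 624. Match? NO.
Condition (ii): bk = 908·9 = 8172; vr = 105·79 = 8295. Match? NO.
Both conditions hold? NO.

NO


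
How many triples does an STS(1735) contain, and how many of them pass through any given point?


An STS(v) is a 2-(v, 3, 1) BIBD: block size k = 3, λ = 1.
Replication: r(k − 1) = λ(v − 1) ⇒ r·2 = 1735 − 1 = 1734 ⇒ r = 867.
Block count: b = v(v − 1)/6 = 1735·1734/6 = 3008490/6 = 501415.

r = 867, b = 501415.


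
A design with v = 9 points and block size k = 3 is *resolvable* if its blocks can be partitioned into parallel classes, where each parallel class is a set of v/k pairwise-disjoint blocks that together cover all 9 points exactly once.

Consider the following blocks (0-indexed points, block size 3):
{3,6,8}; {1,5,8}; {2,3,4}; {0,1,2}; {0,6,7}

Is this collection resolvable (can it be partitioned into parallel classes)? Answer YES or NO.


v = 9, block size k = 3, number of blocks = 5.
For resolvability, blocks must partition into parallel classes of size v/k = 3.
Total blocks must therefore be a multiple of 3: 5 = 3·1 + 2 ⇒ not divisible ✗.
Resolvable? NO.

NO


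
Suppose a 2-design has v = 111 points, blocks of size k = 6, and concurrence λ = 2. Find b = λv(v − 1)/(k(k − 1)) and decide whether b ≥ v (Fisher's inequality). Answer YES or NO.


r = λ(v − 1)/(k − 1) = 2·110/5 = 44.
b = vr/k = 111·44/6 = 814.
Fisher's inequality: b ≥ v ⇔ 814 ≥ 111? YES.

YES


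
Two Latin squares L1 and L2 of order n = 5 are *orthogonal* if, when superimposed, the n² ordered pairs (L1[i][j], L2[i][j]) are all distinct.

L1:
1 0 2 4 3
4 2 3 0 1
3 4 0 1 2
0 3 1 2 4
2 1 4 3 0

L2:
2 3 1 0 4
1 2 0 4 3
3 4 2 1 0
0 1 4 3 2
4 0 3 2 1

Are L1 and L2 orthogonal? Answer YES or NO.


Form the n² = 25 superimposed pairs (L1[i][j], L2[i][j]), row by row (rows and columns indexed from 0):
row 0: (1,2) (0,3) (2,1) (4,0) (3,4)
row 1: (4,1) (2,2) (3,0) (0,4) (1,3)
row 2: (3,3) (4,4) (0,2) (1,1) (2,0)
row 3: (0,0) (3,1) (1,4) (2,3) (4,2)
row 4: (2,4) (1,0) (4,3) (3,2) (0,1)
Orthogonality requires all 25 pairs distinct.
Check by first coordinate: for each symbol s of L1, list the L2 entries in the n cells where L1 = s; they must all differ.
  L1 = 0: L2 entries (in reading order) 3, 4, 2, 0, 1 — all 5 distinct ✓
  L1 = 1: L2 entries (in reading order) 2, 3, 1, 4, 0 — all 5 distinct ✓
  L1 = 2: L2 entries (in reading order) 1, 2, 0, 3, 4 — all 5 distinct ✓
  L1 = 3: L2 entries (in reading order) 4, 0, 3, 1, 2 — all 5 distinct ✓
  L1 = 4: L2 entries (in reading order) 0, 1, 4, 2, 3 — all 5 distinct ✓
Every symbol of L1 meets every symbol of L2 exactly once, so all 25 pairs are distinct (25 of 25).
Conclusion: YES.

YES


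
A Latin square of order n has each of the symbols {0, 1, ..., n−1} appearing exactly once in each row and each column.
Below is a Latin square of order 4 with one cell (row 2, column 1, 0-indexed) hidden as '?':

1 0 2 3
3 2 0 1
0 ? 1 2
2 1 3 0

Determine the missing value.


Row 2 contains symbols [0, 1, 2] — missing [3].
Column 1 contains symbols [0, 1, 2] — missing [3].
The missing symbol must appear in both missing sets; intersection = [3].
Therefore the hidden value is 3.

Missing value = 3.


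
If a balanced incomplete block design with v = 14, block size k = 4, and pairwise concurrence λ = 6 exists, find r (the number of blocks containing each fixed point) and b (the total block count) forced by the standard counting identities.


Any 2-(v, k, λ) BIBD satisfies two necessary conditions:
  (i)  Each point sits in r blocks, and counting incidences through any fixed point gives r(k − 1) = λ(v − 1), so r = λ(v − 1)/(k − 1).
  (ii) Total incidences bk = vr, so b = vr/k.
Step 1: r = λ(v − 1)/(k − 1) = 6·(14 − 1)/(4 − 1) = 6·13/3 = 78/3 = 26.
Step 2: b = vr/k = 14·26/4 = 364/4 = 91.
Check integrality: r = 26 ∈ Z ✓, b = 91 ∈ Z ✓.
(These identities are necessary conditions: they determine r and b for any design with these parameters, but do not by themselves prove that one exists.)

r = 26, b = 91.


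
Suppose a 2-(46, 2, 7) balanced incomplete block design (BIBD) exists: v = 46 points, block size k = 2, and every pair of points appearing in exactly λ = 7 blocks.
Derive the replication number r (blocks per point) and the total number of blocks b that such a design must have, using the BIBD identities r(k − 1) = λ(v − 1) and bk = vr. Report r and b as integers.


Any 2-(v, k, λ) BIBD satisfies two necessary conditions:
  (i)  Each point sits in r blocks, and counting incidences through any fixed point gives r(k − 1) = λ(v − 1), so r = λ(v − 1)/(k − 1).
  (ii) Total incidences bk = vr, so b = vr/k.
Step 1: r = λ(v − 1)/(k − 1) = 7·(46 − 1)/(2 − 1) = 7·45/1 = 315/1 = 315.
Step 2: b = vr/k = 46·315/2 = 14490/2 = 7245.
Check integrality: r = 315 ∈ Z ✓, b = 7245 ∈ Z ✓.
(These identities are necessary conditions: they determine r and b for any design with these parameters, but do not by themselves prove that one exists.)

r = 315, b = 7245.


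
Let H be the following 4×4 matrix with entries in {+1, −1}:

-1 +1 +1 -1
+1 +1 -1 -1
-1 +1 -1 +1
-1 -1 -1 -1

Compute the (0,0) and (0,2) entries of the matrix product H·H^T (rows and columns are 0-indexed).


Row 0 of H: [-1, 1, 1, -1].
Row 2 of H: [-1, 1, -1, 1].
(H·H^T)[0][0] = Σ_j H[0][j]·H[0][j] = (-1)² + (1)² + (1)² + (-1)² = 1 + 1 + 1 + 1 = 4.
(H·H^T)[0][2] = Σ_j H[0][j]·H[2][j] = (-1)·(-1) + (1)·(1) + (1)·(-1) + (-1)·(1) = 1 + 1 + -1 + -1 = 0.
So rows 0 and 2 are orthogonal; the diagonal entry equals n = 4.

(0,0) entry = 4; (0,2) entry = 0.


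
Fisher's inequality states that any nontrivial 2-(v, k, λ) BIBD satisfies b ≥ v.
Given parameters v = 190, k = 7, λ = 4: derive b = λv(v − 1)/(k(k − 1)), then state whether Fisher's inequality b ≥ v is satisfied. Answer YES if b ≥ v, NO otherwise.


r = λ(v − 1)/(k − 1) = 4·189/6 = 126.
b = vr/k = 190·126/7 = 3420.
Fisher's inequality: b ≥ v ⇔ 3420 ≥ 190? YES.

YES


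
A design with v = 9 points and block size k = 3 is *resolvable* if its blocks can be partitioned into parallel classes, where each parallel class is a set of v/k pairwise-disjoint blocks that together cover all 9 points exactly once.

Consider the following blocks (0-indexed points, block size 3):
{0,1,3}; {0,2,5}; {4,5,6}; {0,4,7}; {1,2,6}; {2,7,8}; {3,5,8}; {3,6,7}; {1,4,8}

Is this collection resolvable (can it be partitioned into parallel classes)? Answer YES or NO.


v = 9, block size k = 3, number of blocks = 9.
For resolvability, blocks must partition into parallel classes of size v/k = 3.
Total blocks must therefore be a multiple of 3: 9 = 3·3 + 0 ⇒ divisible ✓.
Greedy packing gives 3 candidate class(es). Each should be a full parallel class (size 3, covers all 9 points).
  Class 1 (3 blocks): {0,1,3}; {4,5,6}; {2,7,8}. Points covered: [0, 1, 2, 3, 4, 5, 6, 7, 8].
  Class 2 (3 blocks): {0,2,5}; {3,6,7}; {1,4,8}. Points covered: [0, 1, 2, 3, 4, 5, 6, 7, 8].
  Class 3 (3 blocks): {0,4,7}; {1,2,6}; {3,5,8}. Points covered: [0, 1, 2, 3, 4, 5, 6, 7, 8].
All classes full (size 3)? YES. All classes cover every point? YES.
Resolvable? YES.

YES


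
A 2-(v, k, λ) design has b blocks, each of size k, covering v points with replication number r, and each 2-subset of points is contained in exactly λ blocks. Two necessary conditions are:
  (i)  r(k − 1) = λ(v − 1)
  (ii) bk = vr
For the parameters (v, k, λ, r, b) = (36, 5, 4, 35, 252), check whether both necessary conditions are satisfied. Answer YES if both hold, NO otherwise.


Condition (i): r(k − 1) = 35·4 = 140; λ(v − 1) = 4·35 = 140. Match? YES.
Condition (ii): bk = 252·5 = 1260; vr = 36·35 = 1260. Match? YES.
Both conditions hold? YES.

YES


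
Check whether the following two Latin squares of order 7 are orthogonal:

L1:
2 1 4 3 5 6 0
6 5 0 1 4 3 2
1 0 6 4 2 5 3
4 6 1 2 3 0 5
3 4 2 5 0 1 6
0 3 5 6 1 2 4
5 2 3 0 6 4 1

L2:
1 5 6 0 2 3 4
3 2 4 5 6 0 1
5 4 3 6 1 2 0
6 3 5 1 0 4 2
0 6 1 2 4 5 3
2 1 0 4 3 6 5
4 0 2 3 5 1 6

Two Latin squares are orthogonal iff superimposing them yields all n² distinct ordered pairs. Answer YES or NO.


Form the n² = 49 superimposed pairs (L1[i][j], L2[i][j]), row by row (rows and columns indexed from 0):
row 0: (2,1) (1,5) (4,6) (3,0) (5,2) (6,3) (0,4)
row 1: (6,3) (5,2) (0,4) (1,5) (4,6) (3,0) (2,1)
row 2: (1,5) (0,4) (6,3) (4,6) (2,1) (5,2) (3,0)
row 3: (4,6) (6,3) (1,5) (2,1) (3,0) (0,4) (5,2)
row 4: (3,0) (4,6) (2,1) (5,2) (0,4) (1,5) (6,3)
row 5: (0,2) (3,1) (5,0) (6,4) (1,3) (2,6) (4,5)
row 6: (5,4) (2,0) (3,2) (0,3) (6,5) (4,1) (1,6)
Orthogonality requires all 49 pairs distinct.
But the pair (6,3) repeats: cell (0,5) has L1 = 6, L2 = 3, and cell (1,0) has L1 = 6, L2 = 3.
A repeated pair means some other pair never occurs (only 21 distinct pairs out of 49), so the squares are not orthogonal.
Conclusion: NO.

NO


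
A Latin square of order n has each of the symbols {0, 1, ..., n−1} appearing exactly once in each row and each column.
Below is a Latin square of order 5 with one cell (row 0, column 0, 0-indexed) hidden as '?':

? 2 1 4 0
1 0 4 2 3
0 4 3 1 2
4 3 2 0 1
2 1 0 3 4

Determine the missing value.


Row 0 contains symbols [0, 1, 2, 4] — missing [3].
Column 0 contains symbols [0, 1, 2, 4] — missing [3].
The missing symbol must appear in both missing sets; intersection = [3].
Therefore the hidden value is 3.

Missing value = 3.


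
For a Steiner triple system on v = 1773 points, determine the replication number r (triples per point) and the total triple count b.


An STS(v) is a 2-(v, 3, 1) BIBD: block size k = 3, λ = 1.
Replication: r(k − 1) = λ(v − 1) ⇒ r·2 = 1773 − 1 = 1772 ⇒ r = 886.
Block count: b = v(v − 1)/6 = 1773·1772/6 = 3141756/6 = 523626.
(Check via bk = vr: 523626·3 = 1570878 = 1773·886 = 1570878 ✓.)

r = 886, b = 523626.


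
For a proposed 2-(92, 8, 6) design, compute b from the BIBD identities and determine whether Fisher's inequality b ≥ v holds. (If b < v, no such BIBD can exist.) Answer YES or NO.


b = λv(v − 1)/(k(k − 1)) = 6·92·91/(8·7) = 50232/56 = 897.
Compare with v = 92: b ≥ v, so Fisher's inequality holds.

YES


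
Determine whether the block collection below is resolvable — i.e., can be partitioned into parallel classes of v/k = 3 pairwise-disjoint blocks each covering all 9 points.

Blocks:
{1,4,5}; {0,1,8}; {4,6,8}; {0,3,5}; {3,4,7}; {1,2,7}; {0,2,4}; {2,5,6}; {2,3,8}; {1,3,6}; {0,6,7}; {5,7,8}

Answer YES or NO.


v = 9, block size k = 3, number of blocks = 12.
For resolvability, blocks must partition into parallel classes of size v/k = 3.
Total blocks must therefore be a multiple of 3: 12 = 3·4 + 0 ⇒ divisible ✓.
Greedy packing gives 4 candidate class(es). Each should be a full parallel class (size 3, covers all 9 points).
  Class 1 (3 blocks): {1,4,5}; {2,3,8}; {0,6,7}. Points covered: [0, 1, 2, 3, 4, 5, 6, 7, 8].
  Class 2 (3 blocks): {0,1,8}; {3,4,7}; {2,5,6}. Points covered: [0, 1, 2, 3, 4, 5, 6, 7, 8].
  Class 3 (3 blocks): {4,6,8}; {0,3,5}; {1,2,7}. Points covered: [0, 1, 2, 3, 4, 5, 6, 7, 8].
  Class 4 (3 blocks): {0,2,4}; {1,3,6}; {5,7,8}. Points covered: [0, 1, 2, 3, 4, 5, 6, 7, 8].
All classes full (size 3)? YES. All classes cover every point? YES.
Resolvable? YES.

YES


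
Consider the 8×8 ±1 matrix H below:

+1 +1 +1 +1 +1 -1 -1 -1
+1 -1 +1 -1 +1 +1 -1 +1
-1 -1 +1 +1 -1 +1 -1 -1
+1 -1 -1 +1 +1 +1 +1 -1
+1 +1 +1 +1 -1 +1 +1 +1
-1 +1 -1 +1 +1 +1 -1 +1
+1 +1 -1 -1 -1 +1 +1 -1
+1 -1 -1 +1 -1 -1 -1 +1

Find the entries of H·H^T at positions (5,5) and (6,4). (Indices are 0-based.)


Row 4 of H: [1, 1, 1, 1, -1, 1, 1, 1].
Row 5 of H: [-1, 1, -1, 1, 1, 1, -1, 1].
Row 6 of H: [1, 1, -1, -1, -1, 1, 1, -1].
(H·H^T)[5][5] = Σ_j H[5][j]·H[5][j] = (-1)² + (1)² + (-1)² + (1)² + (1)² + (1)² + (-1)² + (1)² = 1 + 1 + 1 + 1 + 1 + 1 + 1 + 1 = 8.
(H·H^T)[6][4] = Σ_j H[6][j]·H[4][j] = (1)·(1) + (1)·(1) + (-1)·(1) + (-1)·(1) + (-1)·(-1) + (1)·(1) + (1)·(1) + (-1)·(1) = 1 + 1 + -1 + -1 + 1 + 1 + 1 + -1 = 2.
Rows 6 and 4 are not orthogonal (dot product = 2 ≠ 0), so H is not a Hadamard matrix.

(5,5) entry = 8; (6,4) entry = 2.


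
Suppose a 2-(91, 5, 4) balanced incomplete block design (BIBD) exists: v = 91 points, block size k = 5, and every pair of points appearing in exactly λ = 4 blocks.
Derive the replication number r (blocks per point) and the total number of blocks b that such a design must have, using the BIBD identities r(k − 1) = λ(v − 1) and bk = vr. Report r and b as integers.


Any 2-(v, k, λ) BIBD satisfies two necessary conditions:
  (i)  Each point sits in r blocks, and counting incidences through any fixed point gives r(k − 1) = λ(v − 1), so r = λ(v − 1)/(k − 1).
  (ii) Total incidences bk = vr, so b = vr/k.
Step 1: r = λ(v − 1)/(k − 1) = 4·(91 − 1)/(5 − 1) = 4·90/4 = 360/4 = 90.
Step 2: b = vr/k = 91·90/5 = 8190/5 = 1638.
Check integrality: r = 90 ∈ Z ✓, b = 1638 ∈ Z ✓.
(These identities are necessary conditions: they determine r and b for any design with these parameters, but do not by themselves prove that one exists.)

r = 90, b = 1638.


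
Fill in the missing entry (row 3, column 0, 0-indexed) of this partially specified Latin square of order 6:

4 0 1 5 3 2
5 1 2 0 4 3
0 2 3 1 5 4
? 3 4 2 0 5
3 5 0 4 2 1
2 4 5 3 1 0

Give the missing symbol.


Row 3 contains symbols [0, 2, 3, 4, 5] — missing [1].
Column 0 contains symbols [0, 2, 3, 4, 5] — missing [1].
The missing symbol must appear in both missing sets; intersection = [1].
Therefore the hidden value is 1.

Missing value = 1.


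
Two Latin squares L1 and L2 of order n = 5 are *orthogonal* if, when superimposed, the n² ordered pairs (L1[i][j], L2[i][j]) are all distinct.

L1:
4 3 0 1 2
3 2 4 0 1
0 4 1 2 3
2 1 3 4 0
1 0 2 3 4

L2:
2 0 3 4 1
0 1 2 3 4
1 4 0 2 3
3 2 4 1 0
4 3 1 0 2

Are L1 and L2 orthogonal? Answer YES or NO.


Form the n² = 25 superimposed pairs (L1[i][j], L2[i][j]), row by row (rows and columns indexed from 0):
row 0: (4,2) (3,0) (0,3) (1,4) (2,1)
row 1: (3,0) (2,1) (4,2) (0,3) (1,4)
row 2: (0,1) (4,4) (1,0) (2,2) (3,3)
row 3: (2,3) (1,2) (3,4) (4,1) (0,0)
row 4: (1,4) (0,3) (2,1) (3,0) (4,2)
Orthogonality requires all 25 pairs distinct.
But the pair (3,0) repeats: cell (0,1) has L1 = 3, L2 = 0, and cell (1,0) has L1 = 3, L2 = 0.
A repeated pair means some other pair never occurs (only 15 distinct pairs out of 25), so the squares are not orthogonal.
Conclusion: NO.

NO


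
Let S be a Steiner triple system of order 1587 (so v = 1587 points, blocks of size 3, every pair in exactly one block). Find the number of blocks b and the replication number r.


An STS(v) is a 2-(v, 3, 1) BIBD: block size k = 3, λ = 1.
Replication: r(k − 1) = λ(v − 1) ⇒ r·2 = 1587 − 1 = 1586 ⇒ r = 793.
Block count: bk = vr ⇒ b·3 = 1587·793 = 1258491 ⇒ b = 419497.

r = 793, b = 419497.


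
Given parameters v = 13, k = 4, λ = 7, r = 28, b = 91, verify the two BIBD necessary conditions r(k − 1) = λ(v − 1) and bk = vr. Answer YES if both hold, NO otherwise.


Condition (i): r(k − 1) = 28·3 = 84; λ(v − 1) = 7·12 = 84. Match? YES.
Condition (ii): bk = 91·4 = 364; vr = 13·28 = 364. Match? YES.
Both conditions hold? YES.

YES


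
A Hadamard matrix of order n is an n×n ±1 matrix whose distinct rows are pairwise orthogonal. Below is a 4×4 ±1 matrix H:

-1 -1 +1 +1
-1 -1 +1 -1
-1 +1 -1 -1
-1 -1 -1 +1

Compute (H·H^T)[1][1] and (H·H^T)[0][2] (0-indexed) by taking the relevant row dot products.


Row 0 of H: [-1, -1, 1, 1].
Row 1 of H: [-1, -1, 1, -1].
Row 2 of H: [-1, 1, -1, -1].
(H·H^T)[1][1] = Σ_j H[1][j]·H[1][j] = (-1)² + (-1)² + (1)² + (-1)² = 1 + 1 + 1 + 1 = 4.
(H·H^T)[0][2] = Σ_j H[0][j]·H[2][j] = (-1)·(-1) + (-1)·(1) + (1)·(-1) + (1)·(-1) = 1 + -1 + -1 + -1 = -2.
Rows 0 and 2 are not orthogonal (dot product = -2 ≠ 0), so H is not a Hadamard matrix.

(1,1) entry = 4; (0,2) entry = -2.


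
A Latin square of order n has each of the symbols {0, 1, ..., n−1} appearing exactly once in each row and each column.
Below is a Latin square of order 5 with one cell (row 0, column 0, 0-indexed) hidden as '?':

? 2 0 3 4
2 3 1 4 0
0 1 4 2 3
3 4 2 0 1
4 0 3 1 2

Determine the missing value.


Row 0 contains symbols [0, 2, 3, 4] — missing [1].
Column 0 contains symbols [0, 2, 3, 4] — missing [1].
The missing symbol must appear in both missing sets; intersection = [1].
Therefore the hidden value is 1.

Missing value = 1.


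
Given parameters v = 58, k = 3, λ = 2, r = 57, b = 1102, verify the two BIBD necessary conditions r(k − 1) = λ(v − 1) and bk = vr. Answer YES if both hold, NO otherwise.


Condition (i): r(k − 1) = 57·2 = 114; λ(v − 1) = 2·57 = 114. Match? YES.
Condition (ii): bk = 1102·3 = 3306; vr = 58·57 = 3306. Match? YES.
Both conditions hold? YES.

YES


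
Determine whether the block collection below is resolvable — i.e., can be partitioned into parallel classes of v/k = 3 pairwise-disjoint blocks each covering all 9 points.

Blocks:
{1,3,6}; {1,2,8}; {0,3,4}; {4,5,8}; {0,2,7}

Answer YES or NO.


v = 9, block size k = 3, number of blocks = 5.
For resolvability, blocks must partition into parallel classes of size v/k = 3.
Total blocks must therefore be a multiple of 3: 5 = 3·1 + 2 ⇒ not divisible ✗.
Resolvable? NO.

NO


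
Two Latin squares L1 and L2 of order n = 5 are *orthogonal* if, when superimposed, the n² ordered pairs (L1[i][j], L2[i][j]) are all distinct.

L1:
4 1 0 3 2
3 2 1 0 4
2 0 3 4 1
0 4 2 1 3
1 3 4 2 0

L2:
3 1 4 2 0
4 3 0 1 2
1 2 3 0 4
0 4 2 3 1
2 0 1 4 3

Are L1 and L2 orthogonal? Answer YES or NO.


Form the n² = 25 superimposed pairs (L1[i][j], L2[i][j]), row by row (rows and columns indexed from 0):
row 0: (4,3) (1,1) (0,4) (3,2) (2,0)
row 1: (3,4) (2,3) (1,0) (0,1) (4,2)
row 2: (2,1) (0,2) (3,3) (4,0) (1,4)
row 3: (0,0) (4,4) (2,2) (1,3) (3,1)
row 4: (1,2) (3,0) (4,1) (2,4) (0,3)
Orthogonality requires all 25 pairs distinct.
Check by first coordinate: for each symbol s of L1, list the L2 entries in the n cells where L1 = s; they must all differ.
  L1 = 0: L2 entries (in reading order) 4, 1, 2, 0, 3 — all 5 distinct ✓
  L1 = 1: L2 entries (in reading order) 1, 0, 4, 3, 2 — all 5 distinct ✓
  L1 = 2: L2 entries (in reading order) 0, 3, 1, 2, 4 — all 5 distinct ✓
  L1 = 3: L2 entries (in reading order) 2, 4, 3, 1, 0 — all 5 distinct ✓
  L1 = 4: L2 entries (in reading order) 3, 2, 0, 4, 1 — all 5 distinct ✓
Every symbol of L1 meets every symbol of L2 exactly once, so all 25 pairs are distinct (25 of 25).
Conclusion: YES.

YES


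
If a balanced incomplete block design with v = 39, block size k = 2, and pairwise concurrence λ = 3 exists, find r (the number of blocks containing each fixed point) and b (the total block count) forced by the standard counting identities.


Any 2-(v, k, λ) BIBD satisfies two necessary conditions:
  (i)  Each point sits in r blocks, and counting incidences through any fixed point gives r(k − 1) = λ(v − 1), so r = λ(v − 1)/(k − 1).
  (ii) Total incidences bk = vr, so b = vr/k.
Step 1: r = λ(v − 1)/(k − 1) = 3·(39 − 1)/(2 − 1) = 3·38/1 = 114/1 = 114.
Step 2: b = vr/k = 39·114/2 = 4446/2 = 2223.
Check integrality: r = 114 ∈ Z ✓, b = 2223 ∈ Z ✓.
(These identities are necessary conditions: they determine r and b for any design with these parameters, but do not by themselves prove that one exists.)

r = 114, b = 2223.


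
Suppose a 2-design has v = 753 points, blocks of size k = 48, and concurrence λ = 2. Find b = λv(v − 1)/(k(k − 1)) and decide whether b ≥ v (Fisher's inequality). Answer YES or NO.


b = λv(v − 1)/(k(k − 1)) = 2·753·752/(48·47) = 1132512/2256 = 502.
Compare with v = 753: b < v, so Fisher's inequality fails.

NO


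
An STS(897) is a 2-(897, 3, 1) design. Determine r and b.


An STS(v) is a 2-(v, 3, 1) BIBD: block size k = 3, λ = 1.
Replication: r(k − 1) = λ(v − 1) ⇒ r·2 = 897 − 1 = 896 ⇒ r = 448.
Block count: b = v(v − 1)/6 = 897·896/6 = 803712/6 = 133952.
(Check via bk = vr: 133952·3 = 401856 = 897·448 = 401856 ✓.)

r = 448, b = 133952.


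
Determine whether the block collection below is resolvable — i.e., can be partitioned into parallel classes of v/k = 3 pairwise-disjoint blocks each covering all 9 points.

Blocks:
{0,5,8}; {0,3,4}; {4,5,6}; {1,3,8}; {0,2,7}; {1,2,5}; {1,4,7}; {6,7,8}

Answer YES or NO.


v = 9, block size k = 3, number of blocks = 8.
For resolvability, blocks must partition into parallel classes of size v/k = 3.
Total blocks must therefore be a multiple of 3: 8 = 3·2 + 2 ⇒ not divisible ✗.
Resolvable? NO.

NO


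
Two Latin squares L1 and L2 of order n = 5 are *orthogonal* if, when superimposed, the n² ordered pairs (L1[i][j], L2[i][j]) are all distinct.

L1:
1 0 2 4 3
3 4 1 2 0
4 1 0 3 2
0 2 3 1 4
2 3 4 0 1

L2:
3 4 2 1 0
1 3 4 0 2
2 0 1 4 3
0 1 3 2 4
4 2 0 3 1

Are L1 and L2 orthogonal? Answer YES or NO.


Form the n² = 25 superimposed pairs (L1[i][j], L2[i][j]), row by row (rows and columns indexed from 0):
row 0: (1,3) (0,4) (2,2) (4,1) (3,0)
row 1: (3,1) (4,3) (1,4) (2,0) (0,2)
row 2: (4,2) (1,0) (0,1) (3,4) (2,3)
row 3: (0,0) (2,1) (3,3) (1,2) (4,4)
row 4: (2,4) (3,2) (4,0) (0,3) (1,1)
Orthogonality requires all 25 pairs distinct.
Check by first coordinate: for each symbol s of L1, list the L2 entries in the n cells where L1 = s; they must all differ.
  L1 = 0: L2 entries (in reading order) 4, 2, 1, 0, 3 — all 5 distinct ✓
  L1 = 1: L2 entries (in reading order) 3, 4, 0, 2, 1 — all 5 distinct ✓
  L1 = 2: L2 entries (in reading order) 2, 0, 3, 1, 4 — all 5 distinct ✓
  L1 = 3: L2 entries (in reading order) 0, 1, 4, 3, 2 — all 5 distinct ✓
  L1 = 4: L2 entries (in reading order) 1, 3, 2, 4, 0 — all 5 distinct ✓
Every symbol of L1 meets every symbol of L2 exactly once, so all 25 pairs are distinct (25 of 25).
Conclusion: YES.

YES


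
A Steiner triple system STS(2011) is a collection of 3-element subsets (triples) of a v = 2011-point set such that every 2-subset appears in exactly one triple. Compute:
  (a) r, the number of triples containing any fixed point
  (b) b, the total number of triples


An STS(v) is a 2-(v, 3, 1) BIBD: block size k = 3, λ = 1.
Replication: r(k − 1) = λ(v − 1) ⇒ r·2 = 2011 − 1 = 2010 ⇒ r = 1005.
Block count: bk = vr ⇒ b·3 = 2011·1005 = 2021055 ⇒ b = 673685.

r = 1005, b = 673685.


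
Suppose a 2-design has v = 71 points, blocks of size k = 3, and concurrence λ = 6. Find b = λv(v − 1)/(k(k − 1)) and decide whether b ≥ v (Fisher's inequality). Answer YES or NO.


r = λ(v − 1)/(k − 1) = 6·70/2 = 210.
b = vr/k = 71·210/3 = 4970.
Fisher's inequality: b ≥ v ⇔ 4970 ≥ 71? YES.

YES


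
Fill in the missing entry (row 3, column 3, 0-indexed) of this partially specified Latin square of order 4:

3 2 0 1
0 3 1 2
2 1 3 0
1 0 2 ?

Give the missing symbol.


Row 3 contains symbols [0, 1, 2] — missing [3].
Column 3 contains symbols [0, 1, 2] — missing [3].
The missing symbol must appear in both missing sets; intersection = [3].
Therefore the hidden value is 3.

Missing value = 3.


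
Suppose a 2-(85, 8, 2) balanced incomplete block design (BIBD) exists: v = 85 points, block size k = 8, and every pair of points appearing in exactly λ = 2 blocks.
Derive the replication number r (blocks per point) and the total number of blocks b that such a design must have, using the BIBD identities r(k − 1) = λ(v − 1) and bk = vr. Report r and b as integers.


Any 2-(v, k, λ) BIBD satisfies two necessary conditions:
  (i)  Each point sits in r blocks, and counting incidences through any fixed point gives r(k − 1) = λ(v − 1), so r = λ(v − 1)/(k − 1).
  (ii) Total incidences bk = vr, so b = vr/k.
Step 1: r = λ(v − 1)/(k − 1) = 2·(85 − 1)/(8 − 1) = 2·84/7 = 168/7 = 24.
Step 2: b = vr/k = 85·24/8 = 2040/8 = 255.
Check integrality: r = 24 ∈ Z ✓, b = 255 ∈ Z ✓.
(These identities are necessary conditions: they determine r and b for any design with these parameters, but do not by themselves prove that one exists.)

r = 24, b = 255.


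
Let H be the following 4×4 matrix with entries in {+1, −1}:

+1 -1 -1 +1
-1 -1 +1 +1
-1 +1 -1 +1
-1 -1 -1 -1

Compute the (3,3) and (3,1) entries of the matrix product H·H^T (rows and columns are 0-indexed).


Row 1 of H: [-1, -1, 1, 1].
Row 3 of H: [-1, -1, -1, -1].
(H·H^T)[3][3] = Σ_j H[3][j]·H[3][j] = (-1)² + (-1)² + (-1)² + (-1)² = 1 + 1 + 1 + 1 = 4.
(H·H^T)[3][1] = Σ_j H[3][j]·H[1][j] = (-1)·(-1) + (-1)·(-1) + (-1)·(1) + (-1)·(1) = 1 + 1 + -1 + -1 = 0.
So rows 3 and 1 are orthogonal; the diagonal entry equals n = 4.

(3,3) entry = 4; (3,1) entry = 0.


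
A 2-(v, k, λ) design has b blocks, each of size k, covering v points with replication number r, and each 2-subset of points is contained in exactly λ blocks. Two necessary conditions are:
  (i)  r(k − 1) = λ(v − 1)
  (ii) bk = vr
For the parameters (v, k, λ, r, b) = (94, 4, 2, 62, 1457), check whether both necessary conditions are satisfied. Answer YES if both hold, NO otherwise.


Condition (i): r(k − 1) = 62·3 = 186; λ(v − 1) = 2·93 = 186. Match? YES.
Condition (ii): bk = 1457·4 = 5828; vr = 94·62 = 5828. Match? YES.
Both conditions hold? YES.

YES


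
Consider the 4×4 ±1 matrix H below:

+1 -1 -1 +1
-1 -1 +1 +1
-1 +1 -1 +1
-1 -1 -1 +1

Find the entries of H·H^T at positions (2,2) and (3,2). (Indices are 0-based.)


Row 2 of H: [-1, 1, -1, 1].
Row 3 of H: [-1, -1, -1, 1].
(H·H^T)[2][2] = Σ_j H[2][j]·H[2][j] = (-1)² + (1)² + (-1)² + (1)² = 1 + 1 + 1 + 1 = 4.
(H·H^T)[3][2] = Σ_j H[3][j]·H[2][j] = (-1)·(-1) + (-1)·(1) + (-1)·(-1) + (1)·(1) = 1 + -1 + 1 + 1 = 2.
Rows 3 and 2 are not orthogonal (dot product = 2 ≠ 0), so H is not a Hadamard matrix.

(2,2) entry = 4; (3,2) entry = 2.


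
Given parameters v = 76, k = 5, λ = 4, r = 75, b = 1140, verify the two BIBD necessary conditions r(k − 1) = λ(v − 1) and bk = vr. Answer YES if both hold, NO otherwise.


Condition (i): r(k − 1) = 75·4 = 300; λ(v − 1) = 4·75 = 300. Match? YES.
Condition (ii): bk = 1140·5 = 5700; vr = 76·75 = 5700. Match? YES.
Both conditions hold? YES.

YES


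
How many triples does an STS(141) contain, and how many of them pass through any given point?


An STS(v) is a 2-(v, 3, 1) BIBD: block size k = 3, λ = 1.
Replication: r(k − 1) = λ(v − 1) ⇒ r·2 = 141 − 1 = 140 ⇒ r = 70.
Block count: b = v(v − 1)/6 = 141·140/6 = 19740/6 = 3290.
(Check via bk = vr: 3290·3 = 9870 = 141·70 = 9870 ✓.)

r = 70, b = 3290.


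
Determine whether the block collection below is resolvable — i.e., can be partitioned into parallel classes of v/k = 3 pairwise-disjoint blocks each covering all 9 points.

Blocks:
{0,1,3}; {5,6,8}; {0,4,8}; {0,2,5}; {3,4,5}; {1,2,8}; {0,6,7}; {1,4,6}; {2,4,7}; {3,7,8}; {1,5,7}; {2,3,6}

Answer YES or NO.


v = 9, block size k = 3, number of blocks = 12.
For resolvability, blocks must partition into parallel classes of size v/k = 3.
Total blocks must therefore be a multiple of 3: 12 = 3·4 + 0 ⇒ divisible ✓.
Greedy packing gives 4 candidate class(es). Each should be a full parallel class (size 3, covers all 9 points).
  Class 1 (3 blocks): {0,1,3}; {5,6,8}; {2,4,7}. Points covered: [0, 1, 2, 3, 4, 5, 6, 7, 8].
  Class 2 (3 blocks): {0,4,8}; {1,5,7}; {2,3,6}. Points covered: [0, 1, 2, 3, 4, 5, 6, 7, 8].
  Class 3 (3 blocks): {0,2,5}; {1,4,6}; {3,7,8}. Points covered: [0, 1, 2, 3, 4, 5, 6, 7, 8].
  Class 4 (3 blocks): {3,4,5}; {1,2,8}; {0,6,7}. Points covered: [0, 1, 2, 3, 4, 5, 6, 7, 8].
All classes full (size 3)? YES. All classes cover every point? YES.
Resolvable? YES.

YES


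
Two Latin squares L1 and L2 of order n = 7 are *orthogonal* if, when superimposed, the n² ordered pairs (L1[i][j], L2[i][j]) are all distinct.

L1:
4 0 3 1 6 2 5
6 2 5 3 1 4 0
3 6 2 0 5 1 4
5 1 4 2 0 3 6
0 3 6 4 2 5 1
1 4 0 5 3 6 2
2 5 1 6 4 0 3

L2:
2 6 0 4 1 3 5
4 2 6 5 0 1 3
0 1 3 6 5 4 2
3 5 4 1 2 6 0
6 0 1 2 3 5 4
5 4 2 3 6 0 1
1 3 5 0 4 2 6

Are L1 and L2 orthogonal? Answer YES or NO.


Form the n² = 49 superimposed pairs (L1[i][j], L2[i][j]), row by row (rows and columns indexed from 0):
row 0: (4,2) (0,6) (3,0) (1,4) (6,1) (2,3) (5,5)
row 1: (6,4) (2,2) (5,6) (3,5) (1,0) (4,1) (0,3)
row 2: (3,0) (6,1) (2,3) (0,6) (5,5) (1,4) (4,2)
row 3: (5,3) (1,5) (4,4) (2,1) (0,2) (3,6) (6,0)
row 4: (0,6) (3,0) (6,1) (4,2) (2,3) (5,5) (1,4)
row 5: (1,5) (4,4) (0,2) (5,3) (3,6) (6,0) (2,1)
row 6: (2,1) (5,3) (1,5) (6,0) (4,4) (0,2) (3,6)
Orthogonality requires all 49 pairs distinct.
But the pair (3,0) repeats: cell (0,2) has L1 = 3, L2 = 0, and cell (2,0) has L1 = 3, L2 = 0.
A repeated pair means some other pair never occurs (only 21 distinct pairs out of 49), so the squares are not orthogonal.
Conclusion: NO.

NO


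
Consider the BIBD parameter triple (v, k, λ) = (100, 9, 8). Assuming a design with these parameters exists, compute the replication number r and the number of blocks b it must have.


Any 2-(v, k, λ) BIBD satisfies two necessary conditions:
  (i)  Each point sits in r blocks, and counting incidences through any fixed point gives r(k − 1) = λ(v − 1), so r = λ(v − 1)/(k − 1).
  (ii) Total incidences bk = vr, so b = vr/k.
Step 1: r = λ(v − 1)/(k − 1) = 8·(100 − 1)/(9 − 1) = 8·99/8 = 792/8 = 99.
Step 2: b = vr/k = 100·99/9 = 9900/9 = 1100.
Check integrality: r = 99 ∈ Z ✓, b = 1100 ∈ Z ✓.
(These identities are necessary conditions: they determine r and b for any design with these parameters, but do not by themselves prove that one exists.)

r = 99, b = 1100.


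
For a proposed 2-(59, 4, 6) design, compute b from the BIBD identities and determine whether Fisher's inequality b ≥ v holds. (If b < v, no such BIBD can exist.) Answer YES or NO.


r = λ(v − 1)/(k − 1) = 6·58/3 = 116.
b = vr/k = 59·116/4 = 1711.
Fisher's inequality: b ≥ v ⇔ 1711 ≥ 59? YES.

YES


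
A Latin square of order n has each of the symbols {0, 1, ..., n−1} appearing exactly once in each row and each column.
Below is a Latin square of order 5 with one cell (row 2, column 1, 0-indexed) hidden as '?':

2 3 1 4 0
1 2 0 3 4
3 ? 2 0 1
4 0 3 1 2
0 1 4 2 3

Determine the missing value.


Row 2 contains symbols [0, 1, 2, 3] — missing [4].
Column 1 contains symbols [0, 1, 2, 3] — missing [4].
The missing symbol must appear in both missing sets; intersection = [4].
Therefore the hidden value is 4.

Missing value = 4.


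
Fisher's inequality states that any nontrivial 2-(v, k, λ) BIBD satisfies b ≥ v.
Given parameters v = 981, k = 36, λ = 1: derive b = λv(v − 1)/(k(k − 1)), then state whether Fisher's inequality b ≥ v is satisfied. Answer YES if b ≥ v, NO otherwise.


r = λ(v − 1)/(k − 1) = 1·980/35 = 28.
b = vr/k = 981·28/36 = 763.
Fisher's inequality: b ≥ v ⇔ 763 ≥ 981? NO.

NO


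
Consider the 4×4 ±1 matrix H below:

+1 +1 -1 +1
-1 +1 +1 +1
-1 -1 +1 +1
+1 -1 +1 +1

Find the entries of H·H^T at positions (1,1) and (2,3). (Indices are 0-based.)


Row 1 of H: [-1, 1, 1, 1].
Row 2 of H: [-1, -1, 1, 1].
Row 3 of H: [1, -1, 1, 1].
(H·H^T)[1][1] = Σ_j H[1][j]·H[1][j] = (-1)² + (1)² + (1)² + (1)² = 1 + 1 + 1 + 1 = 4.
(H·H^T)[2][3] = Σ_j H[2][j]·H[3][j] = (-1)·(1) + (-1)·(-1) + (1)·(1) + (1)·(1) = -1 + 1 + 1 + 1 = 2.
Rows 2 and 3 are not orthogonal (dot product = 2 ≠ 0), so H is not a Hadamard matrix.

(1,1) entry = 4; (2,3) entry = 2.


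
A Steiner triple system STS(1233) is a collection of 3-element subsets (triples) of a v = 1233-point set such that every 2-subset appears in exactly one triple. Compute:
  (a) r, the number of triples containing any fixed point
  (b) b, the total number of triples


An STS(v) is a 2-(v, 3, 1) BIBD: block size k = 3, λ = 1.
Replication: r(k − 1) = λ(v − 1) ⇒ r·2 = 1233 − 1 = 1232 ⇒ r = 616.
Block count: bk = vr ⇒ b·3 = 1233·616 = 759528 ⇒ b = 253176.
(Check via b = v(v − 1)/6 = 1233·1232/6 = 1519056/6 = 253176.)

r = 616, b = 253176.


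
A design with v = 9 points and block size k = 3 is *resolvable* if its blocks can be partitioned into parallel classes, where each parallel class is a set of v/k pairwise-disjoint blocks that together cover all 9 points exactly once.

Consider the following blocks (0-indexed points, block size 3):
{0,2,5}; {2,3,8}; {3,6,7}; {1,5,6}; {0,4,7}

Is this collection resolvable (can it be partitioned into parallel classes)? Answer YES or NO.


v = 9, block size k = 3, number of blocks = 5.
For resolvability, blocks must partition into parallel classes of size v/k = 3.
Total blocks must therefore be a multiple of 3: 5 = 3·1 + 2 ⇒ not divisible ✗.
Resolvable? NO.

NO


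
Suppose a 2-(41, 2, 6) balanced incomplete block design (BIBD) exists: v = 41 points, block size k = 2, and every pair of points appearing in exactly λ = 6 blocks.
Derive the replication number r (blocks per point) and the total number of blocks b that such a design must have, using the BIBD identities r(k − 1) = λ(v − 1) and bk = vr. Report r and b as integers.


Any 2-(v, k, λ) BIBD satisfies two necessary conditions:
  (i)  Each point sits in r blocks, and counting incidences through any fixed point gives r(k − 1) = λ(v − 1), so r = λ(v − 1)/(k − 1).
  (ii) Total incidences bk = vr, so b = vr/k.
Step 1: r = λ(v − 1)/(k − 1) = 6·(41 − 1)/(2 − 1) = 6·40/1 = 240/1 = 240.
Step 2: b = vr/k = 41·240/2 = 9840/2 = 4920.
Check integrality: r = 240 ∈ Z ✓, b = 4920 ∈ Z ✓.
(These identities are necessary conditions: they determine r and b for any design with these parameters, but do not by themselves prove that one exists.)

r = 240, b = 4920.


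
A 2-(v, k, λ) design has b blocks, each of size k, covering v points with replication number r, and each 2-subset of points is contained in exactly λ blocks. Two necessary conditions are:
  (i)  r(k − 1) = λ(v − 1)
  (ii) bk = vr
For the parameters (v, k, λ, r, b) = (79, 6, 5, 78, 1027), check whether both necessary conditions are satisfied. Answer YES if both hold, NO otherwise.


Condition (i): r(k − 1) = 78·5 = 390; λ(v − 1) = 5·78 = 390. Match? YES.
Condition (ii): bk = 1027·6 = 6162; vr = 79·78 = 6162. Match? YES.
Both conditions hold? YES.

YES


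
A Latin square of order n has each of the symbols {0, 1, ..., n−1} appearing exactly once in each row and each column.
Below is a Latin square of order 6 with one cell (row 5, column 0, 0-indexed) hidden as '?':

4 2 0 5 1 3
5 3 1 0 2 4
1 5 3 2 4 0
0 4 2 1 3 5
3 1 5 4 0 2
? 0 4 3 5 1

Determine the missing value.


Row 5 contains symbols [0, 1, 3, 4, 5] — missing [2].
Column 0 contains symbols [0, 1, 3, 4, 5] — missing [2].
The missing symbol must appear in both missing sets; intersection = [2].
Therefore the hidden value is 2.

Missing value = 2.


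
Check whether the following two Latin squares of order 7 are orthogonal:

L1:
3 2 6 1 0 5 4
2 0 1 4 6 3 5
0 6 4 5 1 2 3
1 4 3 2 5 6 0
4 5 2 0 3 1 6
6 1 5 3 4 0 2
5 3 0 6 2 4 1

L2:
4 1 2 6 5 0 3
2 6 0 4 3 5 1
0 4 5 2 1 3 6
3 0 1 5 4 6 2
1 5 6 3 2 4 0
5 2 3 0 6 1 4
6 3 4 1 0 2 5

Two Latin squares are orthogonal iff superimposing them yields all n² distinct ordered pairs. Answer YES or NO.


Form the n² = 49 superimposed pairs (L1[i][j], L2[i][j]), row by row (rows and columns indexed from 0):
row 0: (3,4) (2,1) (6,2) (1,6) (0,5) (5,0) (4,3)
row 1: (2,2) (0,6) (1,0) (4,4) (6,3) (3,5) (5,1)
row 2: (0,0) (6,4) (4,5) (5,2) (1,1) (2,3) (3,6)
row 3: (1,3) (4,0) (3,1) (2,5) (5,4) (6,6) (0,2)
row 4: (4,1) (5,5) (2,6) (0,3) (3,2) (1,4) (6,0)
row 5: (6,5) (1,2) (5,3) (3,0) (4,6) (0,1) (2,4)
row 6: (5,6) (3,3) (0,4) (6,1) (2,0) (4,2) (1,5)
Orthogonality requires all 49 pairs distinct.
Check by first coordinate: for each symbol s of L1, list the L2 entries in the n cells where L1 = s; they must all differ.
  L1 = 0: L2 entries (in reading order) 5, 6, 0, 2, 3, 1, 4 — all 7 distinct ✓
  L1 = 1: L2 entries (in reading order) 6, 0, 1, 3, 4, 2, 5 — all 7 distinct ✓
  L1 = 2: L2 entries (in reading order) 1, 2, 3, 5, 6, 4, 0 — all 7 distinct ✓
  L1 = 3: L2 entries (in reading order) 4, 5, 6, 1, 2, 0, 3 — all 7 distinct ✓
  L1 = 4: L2 entries (in reading order) 3, 4, 5, 0, 1, 6, 2 — all 7 distinct ✓
  L1 = 5: L2 entries (in reading order) 0, 1, 2, 4, 5, 3, 6 — all 7 distinct ✓
  L1 = 6: L2 entries (in reading order) 2, 3, 4, 6, 0, 5, 1 — all 7 distinct ✓
Every symbol of L1 meets every symbol of L2 exactly once, so all 49 pairs are distinct (49 of 49).
Conclusion: YES.

YES


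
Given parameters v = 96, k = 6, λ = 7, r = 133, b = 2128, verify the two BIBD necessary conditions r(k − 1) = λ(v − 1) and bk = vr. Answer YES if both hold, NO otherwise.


Condition (i): r(k − 1) = 133·5 = 665; λ(v − 1) = 7·95 = 665. Match? YES.
Condition (ii): bk = 2128·6 = 12768; vr = 96·133 = 12768. Match? YES.
Both conditions hold? YES.

YES


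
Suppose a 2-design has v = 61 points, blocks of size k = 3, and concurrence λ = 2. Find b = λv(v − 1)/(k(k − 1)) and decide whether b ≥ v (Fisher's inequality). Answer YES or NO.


r = λ(v − 1)/(k − 1) = 2·60/2 = 60.
b = vr/k = 61·60/3 = 1220.
Fisher's inequality: b ≥ v ⇔ 1220 ≥ 61? YES.

YES


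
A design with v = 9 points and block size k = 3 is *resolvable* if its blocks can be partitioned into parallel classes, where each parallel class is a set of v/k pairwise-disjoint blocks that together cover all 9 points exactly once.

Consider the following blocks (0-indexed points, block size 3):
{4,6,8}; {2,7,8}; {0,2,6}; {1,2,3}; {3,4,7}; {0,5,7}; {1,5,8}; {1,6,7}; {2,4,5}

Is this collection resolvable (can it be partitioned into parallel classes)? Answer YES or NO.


v = 9, block size k = 3, number of blocks = 9.
For resolvability, blocks must partition into parallel classes of size v/k = 3.
Total blocks must therefore be a multiple of 3: 9 = 3·3 + 0 ⇒ divisible ✓.
Consider block {2,7,8}. It intersects every other block in the collection, so no parallel class of size 3 can contain it.
Since every block must belong to some parallel class in a resolution, the collection cannot be partitioned into parallel classes.
Resolvable? NO.

NO


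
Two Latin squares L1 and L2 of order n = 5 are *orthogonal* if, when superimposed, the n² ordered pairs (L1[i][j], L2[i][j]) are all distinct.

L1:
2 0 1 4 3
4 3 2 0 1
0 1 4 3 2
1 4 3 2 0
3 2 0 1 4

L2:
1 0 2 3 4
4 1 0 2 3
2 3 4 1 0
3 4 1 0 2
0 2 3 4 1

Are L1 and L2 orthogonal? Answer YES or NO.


Form the n² = 25 superimposed pairs (L1[i][j], L2[i][j]), row by row (rows and columns indexed from 0):
row 0: (2,1) (0,0) (1,2) (4,3) (3,4)
row 1: (4,4) (3,1) (2,0) (0,2) (1,3)
row 2: (0,2) (1,3) (4,4) (3,1) (2,0)
row 3: (1,3) (4,4) (3,1) (2,0) (0,2)
row 4: (3,0) (2,2) (0,3) (1,4) (4,1)
Orthogonality requires all 25 pairs distinct.
But the pair (0,2) repeats: cell (1,3) has L1 = 0, L2 = 2, and cell (2,0) has L1 = 0, L2 = 2.
A repeated pair means some other pair never occurs (only 15 distinct pairs out of 25), so the squares are not orthogonal.
Conclusion: NO.

NO


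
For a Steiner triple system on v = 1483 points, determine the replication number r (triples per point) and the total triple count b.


An STS(v) is a 2-(v, 3, 1) BIBD: block size k = 3, λ = 1.
Replication: r(k − 1) = λ(v − 1) ⇒ r·2 = 1483 − 1 = 1482 ⇒ r = 741.
Block count: b = v(v − 1)/6 = 1483·1482/6 = 2197806/6 = 366301.

r = 741, b = 366301.


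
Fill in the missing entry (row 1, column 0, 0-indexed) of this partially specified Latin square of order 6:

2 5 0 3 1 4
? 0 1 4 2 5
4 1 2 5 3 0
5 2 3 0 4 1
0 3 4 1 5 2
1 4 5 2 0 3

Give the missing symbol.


Row 1 contains symbols [0, 1, 2, 4, 5] — missing [3].
Column 0 contains symbols [0, 1, 2, 4, 5] — missing [3].
The missing symbol must appear in both missing sets; intersection = [3].
Therefore the hidden value is 3.

Missing value = 3.
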